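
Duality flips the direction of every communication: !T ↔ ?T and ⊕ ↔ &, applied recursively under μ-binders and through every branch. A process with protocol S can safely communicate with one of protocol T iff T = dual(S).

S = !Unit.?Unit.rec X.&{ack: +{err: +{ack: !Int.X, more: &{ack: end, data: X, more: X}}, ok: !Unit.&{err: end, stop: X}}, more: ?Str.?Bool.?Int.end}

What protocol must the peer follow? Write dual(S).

!Unit ↦ ?Unit
  ?Unit ↦ !Unit
    rec X ↦ rec X  (μ self-dual)
      &{ack,more} ↦ +{ack,more}  (&→⊕)
        • ack:
          +{err,ok} ↦ &{err,ok}  (internal→external)
            • err:
              +{ack,more} ↦ &{ack,more}  (internal→external)
                • ack:
                  !Int ↦ ?Int
                    X ↦ X
                • more:
                  &{ack,data,more} ↦ +{ack,data,more}  (&→⊕)
                    • ack:
                      end ↦ end
                    • data:
                      X ↦ X
                    • more:
                      X ↦ X
            • ok:
              !Unit ↦ ?Unit
                &{err,stop} ↦ +{err,stop}  (&→⊕)
                  • err:
                    end ↦ end
                  • stop:
                    X ↦ X
        • more:
          ?Str ↦ !Str
            ?Bool ↦ !Bool
              ?Int ↦ !Int
                end ↦ end

?Unit.!Unit.rec X.+{ack: &{err: &{ack: ?Int.X, more: +{ack: end, data: X, more: X}}, ok: ?Unit.+{err: end, stop: X}}, more: !Str.!Bool.!Int.end}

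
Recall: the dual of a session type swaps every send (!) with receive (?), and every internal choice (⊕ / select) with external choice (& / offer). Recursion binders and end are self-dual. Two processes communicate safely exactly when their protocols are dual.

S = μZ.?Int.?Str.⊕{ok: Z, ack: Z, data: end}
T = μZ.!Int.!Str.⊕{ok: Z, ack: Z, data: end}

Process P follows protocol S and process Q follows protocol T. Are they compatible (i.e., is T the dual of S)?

NO

μZ ‖ μZ  ok (rec unchanged)
  ?Int ‖ !Int  ok
    ?Str ‖ !Str  ok
      ⊕{ok,ack,data} ‖ ⊕{ok,ack,data}  ✗ choice polarity not flipped — not dual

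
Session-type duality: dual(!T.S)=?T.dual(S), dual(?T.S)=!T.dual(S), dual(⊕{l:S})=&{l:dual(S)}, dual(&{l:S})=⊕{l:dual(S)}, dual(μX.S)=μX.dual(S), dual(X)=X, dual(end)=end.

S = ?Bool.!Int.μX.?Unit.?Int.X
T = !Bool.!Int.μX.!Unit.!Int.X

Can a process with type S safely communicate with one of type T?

NO

?Bool | !Bool  ok
  !Int | !Int  ✗ same direction on both sides — not dual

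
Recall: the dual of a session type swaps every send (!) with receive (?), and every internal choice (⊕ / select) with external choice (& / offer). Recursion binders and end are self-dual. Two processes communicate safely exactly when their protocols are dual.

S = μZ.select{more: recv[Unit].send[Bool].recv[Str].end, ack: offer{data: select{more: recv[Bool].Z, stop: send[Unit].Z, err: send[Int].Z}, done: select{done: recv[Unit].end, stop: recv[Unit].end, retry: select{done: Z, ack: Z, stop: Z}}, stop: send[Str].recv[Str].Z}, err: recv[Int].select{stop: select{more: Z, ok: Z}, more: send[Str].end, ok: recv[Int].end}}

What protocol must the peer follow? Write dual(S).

μZ.offer{more: send[Unit].recv[Bool].send[Str].end, ack: select{data: offer{more: send[Bool].Z, stop: recv[Unit].Z, err: recv[Int].Z}, done: offer{done: send[Unit].end, stop: send[Unit].end, retry: offer{done: Z, ack: Z, stop: Z}}, stop: recv[Str].send[Str].Z}, err: send[Int].offer{stop: offer{more: Z, ok: Z}, more: recv[Str].end, ok: send[Int].end}}

μZ → μZ  (binder kept)
  select{more,ack,err} → offer{more,ack,err}  (internal→external)
    • more:
      recv[Unit] → send[Unit]
        send[Bool] → recv[Bool]
          recv[Str] → send[Str]
            end self-dual
    • ack:
      offer{data,done,stop} → select{data,done,stop}  (&→⊕)
        • data:
          select{more,stop,err} → offer{more,stop,err}  (internal→external)
            • more:
              recv[Bool] → send[Bool]
                Z self-dual
            • stop:
              send[Unit] → recv[Unit]
                Z self-dual
            • err:
              send[Int] → recv[Int]
                Z self-dual
        • done:
          select{done,stop,retry} → offer{done,stop,retry}  (internal→external)
            • done:
              recv[Unit] → send[Unit]
                end self-dual
            • stop:
              recv[Unit] → send[Unit]
                end self-dual
            • retry:
              select{done,ack,stop} → offer{done,ack,stop}  (internal→external)
                • done:
                  Z self-dual
                • ack:
                  Z self-dual
                • stop:
                  Z self-dual
        • stop:
          send[Str] → recv[Str]
            recv[Str] → send[Str]
              Z self-dual
    • err:
      recv[Int] → send[Int]
        select{stop,more,ok} → offer{stop,more,ok}  (internal→external)
          • stop:
            select{more,ok} → offer{more,ok}  (internal→external)
              • more:
                Z self-dual
              • ok:
                Z self-dual
          • more:
            send[Str] → recv[Str]
              end self-dual
          • ok:
            recv[Int] → send[Int]
              end self-dual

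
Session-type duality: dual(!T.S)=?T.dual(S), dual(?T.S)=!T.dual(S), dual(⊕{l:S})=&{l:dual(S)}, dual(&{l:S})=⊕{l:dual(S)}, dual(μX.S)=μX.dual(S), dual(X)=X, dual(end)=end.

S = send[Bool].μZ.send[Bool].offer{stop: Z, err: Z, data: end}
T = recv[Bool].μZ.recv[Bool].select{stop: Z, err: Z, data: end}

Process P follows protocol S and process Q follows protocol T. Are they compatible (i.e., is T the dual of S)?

YES

send[Bool] | recv[Bool]  match
  μZ | μZ  match (binder kept)
    send[Bool] | recv[Bool]  match
      offer{stop,err,data} | select{stop,err,data}  match labels match
        case stop:
          Z | Z  match
        case err:
          Z | Z  match
        case data:
          end | end  match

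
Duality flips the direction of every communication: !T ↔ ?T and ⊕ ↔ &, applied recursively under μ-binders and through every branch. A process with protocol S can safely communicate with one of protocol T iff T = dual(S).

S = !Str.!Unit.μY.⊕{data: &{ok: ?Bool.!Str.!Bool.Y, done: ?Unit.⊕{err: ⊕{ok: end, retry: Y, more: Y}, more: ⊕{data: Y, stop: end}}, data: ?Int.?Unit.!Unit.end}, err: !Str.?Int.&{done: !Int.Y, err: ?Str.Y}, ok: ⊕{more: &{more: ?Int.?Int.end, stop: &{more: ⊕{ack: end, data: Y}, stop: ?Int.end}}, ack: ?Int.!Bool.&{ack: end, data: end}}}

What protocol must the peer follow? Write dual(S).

?Str.?Unit.μY.&{data: ⊕{ok: !Bool.?Str.?Bool.Y, done: !Unit.&{err: &{ok: end, retry: Y, more: Y}, more: &{data: Y, stop: end}}, data: !Int.!Unit.?Unit.end}, err: ?Str.!Int.⊕{done: ?Int.Y, err: !Str.Y}, ok: &{more: ⊕{more: !Int.!Int.end, stop: ⊕{more: &{ack: end, data: Y}, stop: !Int.end}}, ack: !Int.?Bool.⊕{ack: end, data: end}}}

!Str ↦ ?Str
  !Unit ↦ ?Unit
    μY ↦ μY  (binder kept)
      ⊕{data,err,ok} ↦ &{data,err,ok}  (select→offer)
        • data:
          &{ok,done,data} ↦ ⊕{ok,done,data}  (offer→select)
            • ok:
              ?Bool ↦ !Bool
                !Str ↦ ?Str
                  !Bool ↦ ?Bool
                    Y self-dual
            • done:
              ?Unit ↦ !Unit
                ⊕{err,more} ↦ &{err,more}  (select→offer)
                  • err:
                    ⊕{ok,retry,more} ↦ &{ok,retry,more}  (select→offer)
                      • ok:
                        end self-dual
                      • retry:
                        Y self-dual
                      • more:
                        Y self-dual
                  • more:
                    ⊕{data,stop} ↦ &{data,stop}  (select→offer)
                      • data:
                        Y self-dual
                      • stop:
                        end self-dual
            • data:
              ?Int ↦ !Int
                ?Unit ↦ !Unit
                  !Unit ↦ ?Unit
                    end self-dual
        • err:
          !Str ↦ ?Str
            ?Int ↦ !Int
              &{done,err} ↦ ⊕{done,err}  (offer→select)
                • done:
                  !Int ↦ ?Int
                    Y self-dual
                • err:
                  ?Str ↦ !Str
                    Y self-dual
        • ok:
          ⊕{more,ack} ↦ &{more,ack}  (select→offer)
            • more:
              &{more,stop} ↦ ⊕{more,stop}  (offer→select)
                • more:
                  ?Int ↦ !Int
                    ?Int ↦ !Int
                      end self-dual
                • stop:
                  &{more,stop} ↦ ⊕{more,stop}  (offer→select)
                    • more:
                      ⊕{ack,data} ↦ &{ack,data}  (select→offer)
                        • ack:
                          end self-dual
                        • data:
                          Y self-dual
                    • stop:
                      ?Int ↦ !Int
                        end self-dual
            • ack:
              ?Int ↦ !Int
                !Bool ↦ ?Bool
                  &{ack,data} ↦ ⊕{ack,data}  (offer→select)
                    • ack:
                      end self-dual
                    • data:
                      end self-dual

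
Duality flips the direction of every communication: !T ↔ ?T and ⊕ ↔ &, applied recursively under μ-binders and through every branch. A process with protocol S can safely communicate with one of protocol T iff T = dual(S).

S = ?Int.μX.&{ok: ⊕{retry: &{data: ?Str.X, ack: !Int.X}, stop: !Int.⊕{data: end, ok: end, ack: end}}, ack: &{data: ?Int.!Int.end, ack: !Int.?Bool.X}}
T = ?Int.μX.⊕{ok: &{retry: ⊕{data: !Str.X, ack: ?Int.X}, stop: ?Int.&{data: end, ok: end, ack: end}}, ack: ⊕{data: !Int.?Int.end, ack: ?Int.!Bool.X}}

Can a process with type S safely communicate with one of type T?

NO

?Int ‖ ?Int  ✗ same direction on both sides — not dual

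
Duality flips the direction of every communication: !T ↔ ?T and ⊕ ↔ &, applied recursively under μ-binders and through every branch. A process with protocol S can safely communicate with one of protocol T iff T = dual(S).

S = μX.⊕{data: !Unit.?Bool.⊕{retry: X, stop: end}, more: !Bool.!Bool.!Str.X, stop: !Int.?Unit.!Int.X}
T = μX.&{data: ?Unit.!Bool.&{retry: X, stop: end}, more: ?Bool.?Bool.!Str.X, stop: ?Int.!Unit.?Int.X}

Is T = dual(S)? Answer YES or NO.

NO

μX ‖ μX  ✓ (μ self-dual)
  ⊕{data,more,stop} ‖ &{data,more,stop}  ✓ labels match
    • data:
      !Unit ‖ ?Unit  ✓
        ?Bool ‖ !Bool  ✓
          ⊕{retry,stop} ‖ &{retry,stop}  ✓ labels match
            • retry:
              X ‖ X  ✓
            • stop:
              end ‖ end  ✓
    • more:
      !Bool ‖ ?Bool  ✓
        !Bool ‖ ?Bool  ✓
          !Str ‖ !Str  ✗ same direction on both sides — not dual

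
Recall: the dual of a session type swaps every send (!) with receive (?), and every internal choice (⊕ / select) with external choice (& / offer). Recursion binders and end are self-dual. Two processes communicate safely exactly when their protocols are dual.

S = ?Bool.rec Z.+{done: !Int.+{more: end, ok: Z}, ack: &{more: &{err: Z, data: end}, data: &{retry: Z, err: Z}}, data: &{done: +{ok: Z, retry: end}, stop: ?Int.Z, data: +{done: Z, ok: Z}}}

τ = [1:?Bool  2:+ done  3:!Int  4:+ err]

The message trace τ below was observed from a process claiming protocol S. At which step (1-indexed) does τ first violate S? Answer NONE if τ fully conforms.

4

[1] ?Bool  ✓  cont: rec Z.…
[2] + done  ✓  cont: !Int.+{more: end, ok: rec Z.…}
[3] !Int  ✓  cont: +{more: end, ok: rec Z.…}
[4] got + err, protocol expects + more or + ok  ✗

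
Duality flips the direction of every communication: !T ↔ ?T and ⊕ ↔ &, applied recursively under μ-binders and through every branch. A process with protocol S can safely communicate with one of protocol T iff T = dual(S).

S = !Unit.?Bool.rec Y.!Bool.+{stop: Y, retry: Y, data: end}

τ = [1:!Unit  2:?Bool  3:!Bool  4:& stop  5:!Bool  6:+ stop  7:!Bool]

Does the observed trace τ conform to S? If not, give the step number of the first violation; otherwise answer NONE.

4

[1] !Unit  ok  residual = ?Bool.rec Y.…
[2] ?Bool  ok  residual = rec Y.…
[3] !Bool  ok  residual = +{stop: rec Y.…, retry: rec Y.…, data: end}
[4] got & stop, protocol expects + stop or + retry or + data  ✗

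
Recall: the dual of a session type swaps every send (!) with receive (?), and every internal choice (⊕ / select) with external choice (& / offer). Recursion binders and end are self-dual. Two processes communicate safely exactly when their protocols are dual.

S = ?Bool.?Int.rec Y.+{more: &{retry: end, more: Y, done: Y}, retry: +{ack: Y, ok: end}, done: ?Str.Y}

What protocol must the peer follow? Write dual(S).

?Bool → !Bool
  ?Int → !Int
    rec Y → rec Y  (rec unchanged)
      +{more,retry,done} → &{more,retry,done}  (internal→external)
        • more:
          &{retry,more,done} → +{retry,more,done}  (offer→select)
            • retry:
              dual(end) = end
            • more:
              dual(Y) = Y
            • done:
              dual(Y) = Y
        • retry:
          +{ack,ok} → &{ack,ok}  (internal→external)
            • ack:
              dual(Y) = Y
            • ok:
              dual(end) = end
        • done:
          ?Str → !Str
            dual(Y) = Y

!Bool.!Int.rec Y.&{more: +{retry: end, more: Y, done: Y}, retry: &{ack: Y, ok: end}, done: !Str.Y}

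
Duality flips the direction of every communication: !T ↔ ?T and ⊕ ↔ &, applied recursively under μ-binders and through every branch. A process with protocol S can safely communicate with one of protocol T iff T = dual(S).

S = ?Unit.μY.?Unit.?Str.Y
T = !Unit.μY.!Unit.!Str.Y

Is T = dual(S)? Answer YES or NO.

?Unit | !Unit  ok
  μY | μY  ok (binder kept)
    ?Unit | !Unit  ok
      ?Str | !Str  ok
        Y | Y  ok

YES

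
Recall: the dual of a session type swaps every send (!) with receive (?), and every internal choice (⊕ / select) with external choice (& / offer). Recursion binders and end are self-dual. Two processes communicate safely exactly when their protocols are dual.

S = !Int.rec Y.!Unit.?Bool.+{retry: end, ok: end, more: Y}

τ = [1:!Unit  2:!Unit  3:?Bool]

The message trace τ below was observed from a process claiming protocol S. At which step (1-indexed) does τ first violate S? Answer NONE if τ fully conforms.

step 1: got !Unit, protocol expects !Int  ✗

1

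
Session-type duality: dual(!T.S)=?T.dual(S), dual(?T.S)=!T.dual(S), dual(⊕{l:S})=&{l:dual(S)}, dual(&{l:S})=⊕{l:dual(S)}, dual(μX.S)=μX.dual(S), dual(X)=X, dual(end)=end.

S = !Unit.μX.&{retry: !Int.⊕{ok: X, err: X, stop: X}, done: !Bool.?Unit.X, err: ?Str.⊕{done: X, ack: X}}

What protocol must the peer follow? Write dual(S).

!Unit = ?Unit
  μX = μX  (μ self-dual)
    &{retry,done,err} = ⊕{retry,done,err}  (&→⊕)
      case retry:
        !Int = ?Int
          ⊕{ok,err,stop} = &{ok,err,stop}  (internal→external)
            case ok:
              X self-dual
            case err:
              X self-dual
            case stop:
              X self-dual
      case done:
        !Bool = ?Bool
          ?Unit = !Unit
            X self-dual
      case err:
        ?Str = !Str
          ⊕{done,ack} = &{done,ack}  (internal→external)
            case done:
              X self-dual
            case ack:
              X self-dual

?Unit.μX.⊕{retry: ?Int.&{ok: X, err: X, stop: X}, done: ?Bool.!Unit.X, err: !Str.&{done: X, ack: X}}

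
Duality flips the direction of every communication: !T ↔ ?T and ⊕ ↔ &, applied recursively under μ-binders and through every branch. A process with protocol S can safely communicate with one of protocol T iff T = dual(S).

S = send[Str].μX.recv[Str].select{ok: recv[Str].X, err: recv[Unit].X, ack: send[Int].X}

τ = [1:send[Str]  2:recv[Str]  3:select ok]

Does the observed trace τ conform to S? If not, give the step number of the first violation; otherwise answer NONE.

step 1: send[Str]  match  state: μX.…
step 2: recv[Str]  match  state: select{ok: recv[Str].μX.…, err: recv[Unit].μX.…, ack: send[Int].μX.…}
step 3: select ok  match  state: recv[Str].μX.…
trace exhausted — no violation

NONE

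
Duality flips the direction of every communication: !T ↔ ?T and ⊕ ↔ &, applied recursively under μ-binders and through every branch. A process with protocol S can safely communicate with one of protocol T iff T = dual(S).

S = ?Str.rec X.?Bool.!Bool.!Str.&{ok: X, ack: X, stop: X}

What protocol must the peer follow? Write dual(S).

!Str.rec X.!Bool.?Bool.?Str.+{ok: X, ack: X, stop: X}

?Str ↦ !Str
  rec X ↦ rec X  (rec unchanged)
    ?Bool ↦ !Bool
      !Bool ↦ ?Bool
        !Str ↦ ?Str
          &{ok,ack,stop} ↦ +{ok,ack,stop}  (offer→select)
            case ok:
              X self-dual
            case ack:
              X self-dual
            case stop:
              X self-dual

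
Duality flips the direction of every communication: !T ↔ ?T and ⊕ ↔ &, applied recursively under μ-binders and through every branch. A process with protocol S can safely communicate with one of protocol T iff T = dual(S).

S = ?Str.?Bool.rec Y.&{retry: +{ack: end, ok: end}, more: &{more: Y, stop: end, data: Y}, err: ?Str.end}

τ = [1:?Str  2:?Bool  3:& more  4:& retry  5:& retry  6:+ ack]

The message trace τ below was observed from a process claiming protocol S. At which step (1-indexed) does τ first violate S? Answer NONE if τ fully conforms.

@1 ?Str  ok  cont: ?Bool.rec Y.…
@2 ?Bool  ok  cont: rec Y.…
@3 & more  ok  cont: &{more: rec Y.…, stop: end, data: rec Y.…}
@4 got & retry, protocol expects & more or & stop or & data  ✗

4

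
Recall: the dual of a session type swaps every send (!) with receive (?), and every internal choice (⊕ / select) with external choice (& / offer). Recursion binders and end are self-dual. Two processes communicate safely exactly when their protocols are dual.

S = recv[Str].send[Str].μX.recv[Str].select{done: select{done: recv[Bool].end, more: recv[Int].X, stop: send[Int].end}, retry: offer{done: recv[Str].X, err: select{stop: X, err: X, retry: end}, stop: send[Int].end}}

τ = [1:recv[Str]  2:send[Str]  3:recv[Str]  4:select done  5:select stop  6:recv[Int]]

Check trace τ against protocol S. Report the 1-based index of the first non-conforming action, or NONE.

6

step 1: recv[Str]  ✓  residual = send[Str].μX.…
step 2: send[Str]  ✓  residual = μX.…
step 3: recv[Str]  ✓  residual = select{done: select{done: recv[Bool].end, more: recv[Int].μX.…, stop: send[Int].end}, retry: offer{done: recv[Str].μX.…, err: select{stop: μX.…, err: μX.…, retry: end}, stop: send[Int].end}}
step 4: select done  ✓  residual = select{done: recv[Bool].end, more: recv[Int].μX.…, stop: send[Int].end}
step 5: select stop  ✓  residual = send[Int].end
step 6: got recv[Int], protocol expects send[Int]  ✗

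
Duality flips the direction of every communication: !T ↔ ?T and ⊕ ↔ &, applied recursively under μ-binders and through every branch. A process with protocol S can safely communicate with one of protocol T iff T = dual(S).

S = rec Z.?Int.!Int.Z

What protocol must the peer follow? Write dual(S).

rec Z.!Int.?Int.Z

rec Z → rec Z  (binder kept)
  ?Int → !Int
    !Int → ?Int
      Z ↦ Z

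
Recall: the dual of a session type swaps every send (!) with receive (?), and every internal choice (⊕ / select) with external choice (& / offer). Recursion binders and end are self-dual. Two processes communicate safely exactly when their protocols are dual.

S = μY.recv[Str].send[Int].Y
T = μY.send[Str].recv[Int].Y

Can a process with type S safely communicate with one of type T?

μY | μY  ✓ (binder kept)
  recv[Str] | send[Str]  ✓
    send[Int] | recv[Int]  ✓
      Y | Y  ✓

YES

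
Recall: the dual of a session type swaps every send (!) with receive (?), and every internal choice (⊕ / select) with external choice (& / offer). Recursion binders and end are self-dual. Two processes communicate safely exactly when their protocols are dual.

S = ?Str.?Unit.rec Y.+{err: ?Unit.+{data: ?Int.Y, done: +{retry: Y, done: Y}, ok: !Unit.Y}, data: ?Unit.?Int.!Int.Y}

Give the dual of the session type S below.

?Str ↦ !Str
  ?Unit ↦ !Unit
    rec Y ↦ rec Y  (μ self-dual)
      +{err,data} ↦ &{err,data}  (select→offer)
        [err]
          ?Unit ↦ !Unit
            +{data,done,ok} ↦ &{data,done,ok}  (select→offer)
              [data]
                ?Int ↦ !Int
                  dual(Y) = Y
              [done]
                +{retry,done} ↦ &{retry,done}  (select→offer)
                  [retry]
                    dual(Y) = Y
                  [done]
                    dual(Y) = Y
              [ok]
                !Unit ↦ ?Unit
                  dual(Y) = Y
        [data]
          ?Unit ↦ !Unit
            ?Int ↦ !Int
              !Int ↦ ?Int
                dual(Y) = Y

!Str.!Unit.rec Y.&{err: !Unit.&{data: !Int.Y, done: &{retry: Y, done: Y}, ok: ?Unit.Y}, data: !Unit.!Int.?Int.Y}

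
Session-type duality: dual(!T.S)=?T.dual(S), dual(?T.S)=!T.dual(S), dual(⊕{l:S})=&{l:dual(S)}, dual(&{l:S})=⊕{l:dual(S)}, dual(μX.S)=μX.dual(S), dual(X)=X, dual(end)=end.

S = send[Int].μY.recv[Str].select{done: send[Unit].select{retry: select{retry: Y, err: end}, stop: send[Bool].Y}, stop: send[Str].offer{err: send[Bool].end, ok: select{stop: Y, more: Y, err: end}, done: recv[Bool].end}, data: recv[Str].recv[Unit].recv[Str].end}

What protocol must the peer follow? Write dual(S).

send[Int] ↦ recv[Int]
  μY ↦ μY  (rec unchanged)
    recv[Str] ↦ send[Str]
      select{done,stop,data} ↦ offer{done,stop,data}  (select→offer)
        [done]
          send[Unit] ↦ recv[Unit]
            select{retry,stop} ↦ offer{retry,stop}  (select→offer)
              [retry]
                select{retry,err} ↦ offer{retry,err}  (select→offer)
                  [retry]
                    Y ↦ Y
                  [err]
                    end ↦ end
              [stop]
                send[Bool] ↦ recv[Bool]
                  Y ↦ Y
        [stop]
          send[Str] ↦ recv[Str]
            offer{err,ok,done} ↦ select{err,ok,done}  (&→⊕)
              [err]
                send[Bool] ↦ recv[Bool]
                  end ↦ end
              [ok]
                select{stop,more,err} ↦ offer{stop,more,err}  (select→offer)
                  [stop]
                    Y ↦ Y
                  [more]
                    Y ↦ Y
                  [err]
                    end ↦ end
              [done]
                recv[Bool] ↦ send[Bool]
                  end ↦ end
        [data]
          recv[Str] ↦ send[Str]
            recv[Unit] ↦ send[Unit]
              recv[Str] ↦ send[Str]
                end ↦ end

recv[Int].μY.send[Str].offer{done: recv[Unit].offer{retry: offer{retry: Y, err: end}, stop: recv[Bool].Y}, stop: recv[Str].select{err: recv[Bool].end, ok: offer{stop: Y, more: Y, err: end}, done: send[Bool].end}, data: send[Str].send[Unit].send[Str].end}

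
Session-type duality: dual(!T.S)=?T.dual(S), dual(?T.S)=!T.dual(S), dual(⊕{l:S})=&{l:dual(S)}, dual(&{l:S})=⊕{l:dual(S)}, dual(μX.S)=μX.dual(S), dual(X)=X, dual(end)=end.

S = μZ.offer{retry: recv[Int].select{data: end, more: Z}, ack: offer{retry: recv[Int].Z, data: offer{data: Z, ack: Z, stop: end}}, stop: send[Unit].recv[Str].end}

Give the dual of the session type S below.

μZ = μZ  (rec unchanged)
  offer{retry,ack,stop} = select{retry,ack,stop}  (external→internal)
    case retry:
      recv[Int] = send[Int]
        select{data,more} = offer{data,more}  (internal→external)
          case data:
            end self-dual
          case more:
            Z self-dual
    case ack:
      offer{retry,data} = select{retry,data}  (external→internal)
        case retry:
          recv[Int] = send[Int]
            Z self-dual
        case data:
          offer{data,ack,stop} = select{data,ack,stop}  (external→internal)
            case data:
              Z self-dual
            case ack:
              Z self-dual
            case stop:
              end self-dual
    case stop:
      send[Unit] = recv[Unit]
        recv[Str] = send[Str]
          end self-dual

μZ.select{retry: send[Int].offer{data: end, more: Z}, ack: select{retry: send[Int].Z, data: select{data: Z, ack: Z, stop: end}}, stop: recv[Unit].send[Str].end}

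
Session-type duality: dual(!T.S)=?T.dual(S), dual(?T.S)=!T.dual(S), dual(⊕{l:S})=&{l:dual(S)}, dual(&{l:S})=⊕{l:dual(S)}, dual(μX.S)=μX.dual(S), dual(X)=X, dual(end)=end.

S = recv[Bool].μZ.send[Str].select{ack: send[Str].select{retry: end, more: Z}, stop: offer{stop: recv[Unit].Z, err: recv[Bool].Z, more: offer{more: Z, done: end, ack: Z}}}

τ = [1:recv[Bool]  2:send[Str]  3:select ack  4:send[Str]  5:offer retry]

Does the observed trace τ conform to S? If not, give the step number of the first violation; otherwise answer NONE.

step 1: recv[Bool]  match  cont: μZ.…
step 2: send[Str]  match  cont: select{ack: send[Str].select{retry: end, more: μZ.…}, stop: offer{stop: recv[Unit].μZ.…, err: recv[Bool].μZ.…, more: offer{more: μZ.…, done: end, ack: μZ.…}}}
step 3: select ack  match  cont: send[Str].select{retry: end, more: μZ.…}
step 4: send[Str]  match  cont: select{retry: end, more: μZ.…}
step 5: got offer retry, protocol expects select retry or select more  ✗

5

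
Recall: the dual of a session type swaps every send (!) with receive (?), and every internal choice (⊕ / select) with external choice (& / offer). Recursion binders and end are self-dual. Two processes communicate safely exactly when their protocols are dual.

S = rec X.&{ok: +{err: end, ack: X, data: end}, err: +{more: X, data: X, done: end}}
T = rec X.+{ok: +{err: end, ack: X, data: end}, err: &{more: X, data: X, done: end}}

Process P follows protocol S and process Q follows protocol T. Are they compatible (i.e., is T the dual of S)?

rec X | rec X  ✓ (rec unchanged)
  &{ok,err} | +{ok,err}  ✓ label sets agree
    case ok:
      +{err,ack,data} | +{err,ack,data}  ✗ choice polarity not flipped — not dual

NO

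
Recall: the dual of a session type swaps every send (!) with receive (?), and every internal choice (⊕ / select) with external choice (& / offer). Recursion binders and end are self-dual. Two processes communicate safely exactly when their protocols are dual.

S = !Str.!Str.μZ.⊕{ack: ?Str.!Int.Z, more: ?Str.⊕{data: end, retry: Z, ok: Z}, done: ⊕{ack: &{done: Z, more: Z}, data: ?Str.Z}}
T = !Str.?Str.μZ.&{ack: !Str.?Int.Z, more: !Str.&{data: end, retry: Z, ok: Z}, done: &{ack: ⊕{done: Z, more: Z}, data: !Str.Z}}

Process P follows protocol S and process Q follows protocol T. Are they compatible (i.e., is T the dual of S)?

NO

!Str ‖ !Str  ✗ same direction on both sides — not dual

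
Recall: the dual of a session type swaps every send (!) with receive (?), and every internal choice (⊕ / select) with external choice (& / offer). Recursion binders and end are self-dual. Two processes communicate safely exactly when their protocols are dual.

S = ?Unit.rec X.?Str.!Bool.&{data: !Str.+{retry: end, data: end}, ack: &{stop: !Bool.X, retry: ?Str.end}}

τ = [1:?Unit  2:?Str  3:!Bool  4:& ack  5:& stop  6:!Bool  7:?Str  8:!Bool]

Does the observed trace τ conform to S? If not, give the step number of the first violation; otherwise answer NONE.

[1] ?Unit  ok  cont: rec X.…
[2] ?Str  ok  cont: !Bool.&{data: !Str.+{retry: end, data: end}, ack: &{stop: !Bool.rec X.…, retry: ?Str.end}}
[3] !Bool  ok  cont: &{data: !Str.+{retry: end, data: end}, ack: &{stop: !Bool.rec X.…, retry: ?Str.end}}
[4] & ack  ok  cont: &{stop: !Bool.rec X.…, retry: ?Str.end}
[5] & stop  ok  cont: !Bool.rec X.…
[6] !Bool  ok  cont: rec X.…
[7] ?Str  ok  cont: !Bool.&{data: !Str.+{retry: end, data: end}, ack: &{stop: !Bool.rec X.…, retry: ?Str.end}}
[8] !Bool  ok  cont: &{data: !Str.+{retry: end, data: end}, ack: &{stop: !Bool.rec X.…, retry: ?Str.end}}
all 8 steps conform

NONE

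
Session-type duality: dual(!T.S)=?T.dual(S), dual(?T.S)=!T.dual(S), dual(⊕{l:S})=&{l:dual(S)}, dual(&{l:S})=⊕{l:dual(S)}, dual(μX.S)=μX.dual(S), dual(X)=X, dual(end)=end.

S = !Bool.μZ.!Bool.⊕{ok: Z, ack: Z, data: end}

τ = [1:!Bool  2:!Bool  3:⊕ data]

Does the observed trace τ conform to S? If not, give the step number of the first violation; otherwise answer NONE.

[1] !Bool  match  now at μZ.…
[2] !Bool  match  now at ⊕{ok: μZ.…, ack: μZ.…, data: end}
[3] ⊕ data  match  now at end
trace exhausted — no violation

NONE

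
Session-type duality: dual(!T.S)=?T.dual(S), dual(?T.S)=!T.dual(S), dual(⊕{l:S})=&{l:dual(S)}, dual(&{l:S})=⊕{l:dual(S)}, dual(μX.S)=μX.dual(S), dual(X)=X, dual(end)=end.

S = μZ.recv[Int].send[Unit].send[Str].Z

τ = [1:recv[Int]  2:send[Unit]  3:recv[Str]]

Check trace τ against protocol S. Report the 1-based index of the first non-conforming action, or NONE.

3

[1] recv[Int]  match  now at send[Unit].send[Str].μZ.…
[2] send[Unit]  match  now at send[Str].μZ.…
[3] got recv[Str], protocol expects send[Str]  ✗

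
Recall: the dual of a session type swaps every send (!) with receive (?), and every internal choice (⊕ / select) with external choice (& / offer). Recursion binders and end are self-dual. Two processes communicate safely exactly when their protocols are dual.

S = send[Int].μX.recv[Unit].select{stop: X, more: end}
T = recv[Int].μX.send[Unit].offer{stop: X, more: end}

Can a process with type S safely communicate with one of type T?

YES

send[Int] ‖ recv[Int]  ✓
  μX ‖ μX  ✓ (binder kept)
    recv[Unit] ‖ send[Unit]  ✓
      select{stop,more} ‖ offer{stop,more}  ✓ same labels
        case stop:
          X ‖ X  ✓
        case more:
          end ‖ end  ✓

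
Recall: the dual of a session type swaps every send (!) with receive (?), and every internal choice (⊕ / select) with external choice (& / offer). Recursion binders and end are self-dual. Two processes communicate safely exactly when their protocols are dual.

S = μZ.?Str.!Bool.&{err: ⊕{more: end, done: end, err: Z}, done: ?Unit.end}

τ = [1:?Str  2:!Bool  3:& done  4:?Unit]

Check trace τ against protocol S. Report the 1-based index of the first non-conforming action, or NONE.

[1] ?Str  ok  residual = !Bool.&{err: ⊕{more: end, done: end, err: μZ.…}, done: ?Unit.end}
[2] !Bool  ok  residual = &{err: ⊕{more: end, done: end, err: μZ.…}, done: ?Unit.end}
[3] & done  ok  residual = ?Unit.end
[4] ?Unit  ok  residual = end
τ conforms to S (length 4)

NONE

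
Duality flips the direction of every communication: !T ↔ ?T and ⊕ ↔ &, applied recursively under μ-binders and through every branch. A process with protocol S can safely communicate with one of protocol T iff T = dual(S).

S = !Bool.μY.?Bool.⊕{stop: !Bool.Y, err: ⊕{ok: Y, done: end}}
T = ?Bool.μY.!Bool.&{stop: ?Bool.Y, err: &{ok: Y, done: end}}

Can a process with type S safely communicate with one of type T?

YES

!Bool ‖ ?Bool  ok
  μY ‖ μY  ok (μ self-dual)
    ?Bool ‖ !Bool  ok
      ⊕{stop,err} ‖ &{stop,err}  ok same labels
        case stop:
          !Bool ‖ ?Bool  ok
            Y ‖ Y  ok
        case err:
          ⊕{ok,done} ‖ &{ok,done}  ok same labels
            case ok:
              Y ‖ Y  ok
            case done:
              end ‖ end  ok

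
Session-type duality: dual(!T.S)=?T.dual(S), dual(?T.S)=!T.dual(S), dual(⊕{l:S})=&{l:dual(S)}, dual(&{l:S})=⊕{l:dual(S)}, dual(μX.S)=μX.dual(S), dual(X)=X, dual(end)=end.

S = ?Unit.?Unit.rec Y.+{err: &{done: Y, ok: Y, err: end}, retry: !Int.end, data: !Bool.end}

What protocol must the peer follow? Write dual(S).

!Unit.!Unit.rec Y.&{err: +{done: Y, ok: Y, err: end}, retry: ?Int.end, data: ?Bool.end}

?Unit → !Unit
  ?Unit → !Unit
    rec Y → rec Y  (binder kept)
      +{err,retry,data} → &{err,retry,data}  (internal→external)
        • err:
          &{done,ok,err} → +{done,ok,err}  (external→internal)
            • done:
              Y ↦ Y
            • ok:
              Y ↦ Y
            • err:
              end ↦ end
        • retry:
          !Int → ?Int
            end ↦ end
        • data:
          !Bool → ?Bool
            end ↦ end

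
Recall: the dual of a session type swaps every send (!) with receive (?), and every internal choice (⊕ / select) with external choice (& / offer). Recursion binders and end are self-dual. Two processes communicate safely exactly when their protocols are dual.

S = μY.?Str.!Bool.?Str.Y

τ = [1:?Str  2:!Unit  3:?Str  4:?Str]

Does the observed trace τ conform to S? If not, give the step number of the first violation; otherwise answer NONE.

2

@1 ?Str  ok  state: !Bool.?Str.μY.…
@2 got !Unit, protocol expects !Bool  ✗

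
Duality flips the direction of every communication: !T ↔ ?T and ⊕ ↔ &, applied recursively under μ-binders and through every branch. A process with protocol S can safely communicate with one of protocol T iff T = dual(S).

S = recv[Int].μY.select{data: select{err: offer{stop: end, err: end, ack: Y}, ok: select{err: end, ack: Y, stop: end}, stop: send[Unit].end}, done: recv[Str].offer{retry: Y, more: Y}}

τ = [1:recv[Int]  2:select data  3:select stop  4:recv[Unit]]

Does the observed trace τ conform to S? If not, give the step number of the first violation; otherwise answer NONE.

4

step 1: recv[Int]  match  cont: μY.…
step 2: select data  match  cont: select{err: offer{stop: end, err: end, ack: μY.…}, ok: select{err: end, ack: μY.…, stop: end}, stop: send[Unit].end}
step 3: select stop  match  cont: send[Unit].end
step 4: got recv[Unit], protocol expects send[Unit]  ✗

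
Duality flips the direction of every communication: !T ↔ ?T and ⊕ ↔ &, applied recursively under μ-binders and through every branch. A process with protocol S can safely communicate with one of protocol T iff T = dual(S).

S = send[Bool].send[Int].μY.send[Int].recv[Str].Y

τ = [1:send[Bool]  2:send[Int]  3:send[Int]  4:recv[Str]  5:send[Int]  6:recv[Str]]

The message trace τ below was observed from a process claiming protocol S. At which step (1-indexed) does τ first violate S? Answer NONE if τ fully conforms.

step 1: send[Bool]  ✓  now at send[Int].μY.…
step 2: send[Int]  ✓  now at μY.…
step 3: send[Int]  ✓  now at recv[Str].μY.…
step 4: recv[Str]  ✓  now at μY.…
step 5: send[Int]  ✓  now at recv[Str].μY.…
step 6: recv[Str]  ✓  now at μY.…
trace exhausted — no violation

NONE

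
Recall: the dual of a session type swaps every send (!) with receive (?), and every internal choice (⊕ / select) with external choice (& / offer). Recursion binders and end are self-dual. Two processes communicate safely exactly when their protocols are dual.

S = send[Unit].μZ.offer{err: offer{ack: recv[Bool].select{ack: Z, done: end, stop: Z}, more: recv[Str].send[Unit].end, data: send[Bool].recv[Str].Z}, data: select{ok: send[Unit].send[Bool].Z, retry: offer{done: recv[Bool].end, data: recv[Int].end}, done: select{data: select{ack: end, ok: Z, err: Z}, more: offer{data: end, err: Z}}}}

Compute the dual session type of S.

send[Unit] ↦ recv[Unit]
  μZ ↦ μZ  (rec unchanged)
    offer{err,data} ↦ select{err,data}  (external→internal)
      • err:
        offer{ack,more,data} ↦ select{ack,more,data}  (external→internal)
          • ack:
            recv[Bool] ↦ send[Bool]
              select{ack,done,stop} ↦ offer{ack,done,stop}  (internal→external)
                • ack:
                  dual(Z) = Z
                • done:
                  dual(end) = end
                • stop:
                  dual(Z) = Z
          • more:
            recv[Str] ↦ send[Str]
              send[Unit] ↦ recv[Unit]
                dual(end) = end
          • data:
            send[Bool] ↦ recv[Bool]
              recv[Str] ↦ send[Str]
                dual(Z) = Z
      • data:
        select{ok,retry,done} ↦ offer{ok,retry,done}  (internal→external)
          • ok:
            send[Unit] ↦ recv[Unit]
              send[Bool] ↦ recv[Bool]
                dual(Z) = Z
          • retry:
            offer{done,data} ↦ select{done,data}  (external→internal)
              • done:
                recv[Bool] ↦ send[Bool]
                  dual(end) = end
              • data:
                recv[Int] ↦ send[Int]
                  dual(end) = end
          • done:
            select{data,more} ↦ offer{data,more}  (internal→external)
              • data:
                select{ack,ok,err} ↦ offer{ack,ok,err}  (internal→external)
                  • ack:
                    dual(end) = end
                  • ok:
                    dual(Z) = Z
                  • err:
                    dual(Z) = Z
              • more:
                offer{data,err} ↦ select{data,err}  (external→internal)
                  • data:
                    dual(end) = end
                  • err:
                    dual(Z) = Z

recv[Unit].μZ.select{err: select{ack: send[Bool].offer{ack: Z, done: end, stop: Z}, more: send[Str].recv[Unit].end, data: recv[Bool].send[Str].Z}, data: offer{ok: recv[Unit].recv[Bool].Z, retry: select{done: send[Bool].end, data: send[Int].end}, done: offer{data: offer{ack: end, ok: Z, err: Z}, more: select{data: end, err: Z}}}}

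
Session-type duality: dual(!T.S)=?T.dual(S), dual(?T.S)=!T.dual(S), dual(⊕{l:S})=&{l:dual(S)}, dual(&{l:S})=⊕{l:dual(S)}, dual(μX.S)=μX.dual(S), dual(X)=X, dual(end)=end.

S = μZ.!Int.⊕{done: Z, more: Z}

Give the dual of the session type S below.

μZ ↦ μZ  (binder kept)
  !Int ↦ ?Int
    ⊕{done,more} ↦ &{done,more}  (select→offer)
      case done:
        dual(Z) = Z
      case more:
        dual(Z) = Z

μZ.?Int.&{done: Z, more: Z}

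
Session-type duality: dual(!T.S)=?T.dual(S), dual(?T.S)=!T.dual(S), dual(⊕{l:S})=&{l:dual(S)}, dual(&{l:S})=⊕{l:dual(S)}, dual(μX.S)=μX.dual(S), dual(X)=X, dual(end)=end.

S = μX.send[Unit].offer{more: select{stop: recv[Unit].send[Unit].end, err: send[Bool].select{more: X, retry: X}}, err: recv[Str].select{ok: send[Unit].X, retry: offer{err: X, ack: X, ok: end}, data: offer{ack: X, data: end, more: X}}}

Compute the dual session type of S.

μX.recv[Unit].select{more: offer{stop: send[Unit].recv[Unit].end, err: recv[Bool].offer{more: X, retry: X}}, err: send[Str].offer{ok: recv[Unit].X, retry: select{err: X, ack: X, ok: end}, data: select{ack: X, data: end, more: X}}}

μX ↦ μX  (μ self-dual)
  send[Unit] ↦ recv[Unit]
    offer{more,err} ↦ select{more,err}  (external→internal)
      case more:
        select{stop,err} ↦ offer{stop,err}  (internal→external)
          case stop:
            recv[Unit] ↦ send[Unit]
              send[Unit] ↦ recv[Unit]
                dual(end) = end
          case err:
            send[Bool] ↦ recv[Bool]
              select{more,retry} ↦ offer{more,retry}  (internal→external)
                case more:
                  dual(X) = X
                case retry:
                  dual(X) = X
      case err:
        recv[Str] ↦ send[Str]
          select{ok,retry,data} ↦ offer{ok,retry,data}  (internal→external)
            case ok:
              send[Unit] ↦ recv[Unit]
                dual(X) = X
            case retry:
              offer{err,ack,ok} ↦ select{err,ack,ok}  (external→internal)
                case err:
                  dual(X) = X
                case ack:
                  dual(X) = X
                case ok:
                  dual(end) = end
            case data:
              offer{ack,data,more} ↦ select{ack,data,more}  (external→internal)
                case ack:
                  dual(X) = X
                case data:
                  dual(end) = end
                case more:
                  dual(X) = X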